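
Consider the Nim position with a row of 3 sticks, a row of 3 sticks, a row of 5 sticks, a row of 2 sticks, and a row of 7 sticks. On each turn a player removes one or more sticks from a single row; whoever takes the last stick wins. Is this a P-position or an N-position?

P-position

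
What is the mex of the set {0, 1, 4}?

2

The values 0, 1 are all present; 2 is the first non-negative integer missing from the set.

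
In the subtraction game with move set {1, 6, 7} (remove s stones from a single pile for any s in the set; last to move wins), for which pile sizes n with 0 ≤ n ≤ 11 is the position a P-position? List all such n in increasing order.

0, 2, 4

Compute g(0), g(1), … for moves {1, 6, 7}:
k:     0  1  2  3  4  5  6  7  8  9 10 11
g(k):  0  1  0  1  0  1  2  3  2  3  2  3
The P-positions (g = 0) in 0..11 are 0, 2, 4.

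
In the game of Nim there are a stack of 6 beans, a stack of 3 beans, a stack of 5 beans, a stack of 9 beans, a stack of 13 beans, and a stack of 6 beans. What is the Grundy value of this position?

2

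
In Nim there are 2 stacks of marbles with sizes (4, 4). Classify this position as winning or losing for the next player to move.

Losing position

Bitwise XOR of the heap sizes:
  100  (4)
  100  (4)
  ---
  000  (0)
The nim-sum is 0, so this is a P-position: the player to move is in a losing position under optimal play.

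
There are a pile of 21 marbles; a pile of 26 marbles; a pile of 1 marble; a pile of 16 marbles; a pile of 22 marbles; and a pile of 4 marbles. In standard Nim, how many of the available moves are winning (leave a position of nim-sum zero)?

1

Compute the nim-sum pairwise:
21 XOR 26 = 15
15 XOR 1 = 14
14 XOR 16 = 30
30 XOR 22 = 8
8 XOR 4 = 12
The overall nim-sum is X = 12. A pile of size p has a winning move iff p XOR X < p (reduce it to p XOR X).
  21: 21 XOR 12 = 25 ≥ 21 — no move.
  26: 26 XOR 12 = 22 < 26 — winning move (to 22).
  1: 1 XOR 12 = 13 ≥ 1 — no move.
  16: 16 XOR 12 = 28 ≥ 16 — no move.
  22: 22 XOR 12 = 26 ≥ 22 — no move.
  4: 4 XOR 12 = 8 ≥ 4 — no move.
That gives 1 winning move.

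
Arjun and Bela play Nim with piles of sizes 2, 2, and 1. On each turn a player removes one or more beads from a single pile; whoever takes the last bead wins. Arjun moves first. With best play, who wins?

Arjun wins

Compute the nim-sum pairwise:
2 ^ 2 = 0
0 ^ 1 = 1
The nim-sum is 1 ≠ 0, so this is an N-position: the player to move can win; Arjun has a winning move.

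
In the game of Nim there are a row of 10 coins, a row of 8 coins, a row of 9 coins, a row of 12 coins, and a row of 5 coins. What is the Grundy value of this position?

2

Compute the nim-sum pairwise:
10 ⊕ 8 = 2
2 ⊕ 9 = 11
11 ⊕ 12 = 7
7 ⊕ 5 = 2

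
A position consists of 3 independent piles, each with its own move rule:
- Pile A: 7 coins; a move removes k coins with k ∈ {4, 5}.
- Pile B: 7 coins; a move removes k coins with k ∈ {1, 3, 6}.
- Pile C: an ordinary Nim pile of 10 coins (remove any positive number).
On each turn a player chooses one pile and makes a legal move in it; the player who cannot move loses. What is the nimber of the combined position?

Build the Grundy sequence for pile A with g(k) = mex{g(k−s) : s ∈ {4, 5}, s ≤ k}:
g(0) = mex{} = 0
g(1) = mex{} = 0
g(2) = mex{} = 0
g(3) = mex{} = 0
g(4) = mex{0} = 1
g(5) = mex{0} = 1
g(6) = mex{0} = 1
g(7) = mex{0} = 1
So g(7) = 1.
For pile B, compute g(0), g(1), … with moves {1, 3, 6}:
k:     0  1  2  3  4  5  6  7
g(k):  0  1  0  1  0  1  2  3
So g(7) = 3.
Pile C is a plain Nim pile of size 10, so its Grundy value is 10.
By the Sprague-Grundy theorem, the Grundy value of a sum of independent games is the XOR of the component values.
Combined value = 1 XOR 3 XOR 10 = 8.

8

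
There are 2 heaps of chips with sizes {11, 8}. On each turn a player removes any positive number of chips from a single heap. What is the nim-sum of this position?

3

Write each in binary and XOR column by column:
  1011  (11)
  1000  (8)
  ----
  0011  (3)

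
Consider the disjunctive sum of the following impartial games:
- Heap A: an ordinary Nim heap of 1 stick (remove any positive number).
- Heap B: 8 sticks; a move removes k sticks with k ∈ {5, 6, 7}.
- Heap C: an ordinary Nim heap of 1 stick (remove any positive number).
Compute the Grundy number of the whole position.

1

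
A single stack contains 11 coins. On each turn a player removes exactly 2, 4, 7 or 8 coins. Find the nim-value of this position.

0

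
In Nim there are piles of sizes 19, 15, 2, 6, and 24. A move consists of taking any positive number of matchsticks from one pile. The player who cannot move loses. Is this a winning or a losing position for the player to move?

Write each in binary and XOR column by column:
  10011  (19)
  01111  (15)
  00010  (2)
  00110  (6)
  11000  (24)
  -----
  00000  (0)
The nim-sum is 0, so this is a P-position: the player to move is in a losing position under optimal play.

Losing position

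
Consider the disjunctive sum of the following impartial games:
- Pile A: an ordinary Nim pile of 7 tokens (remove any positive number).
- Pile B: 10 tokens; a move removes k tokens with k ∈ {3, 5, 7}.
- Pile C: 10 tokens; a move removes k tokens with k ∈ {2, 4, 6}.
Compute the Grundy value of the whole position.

6

Pile A is a plain Nim pile of size 7, so its Grundy value is 7.
Build the Grundy sequence for pile B with g(k) = mex{g(k−s) : s ∈ {3, 5, 7}, s ≤ k}:
g(0) = mex{} = 0
g(1) = mex{} = 0
g(2) = mex{} = 0
g(3) = mex{0} = 1
g(4) = mex{0} = 1
g(5) = mex{0} = 1
g(6) = mex{0,1} = 2
g(7) = mex{0,1} = 2
g(8) = mex{0,1} = 2
g(9) = mex{0,1,2} = 3
g(10) = mex{1,2} = 0
So g(10) = 0.
For pile C, compute g(0), g(1), … with moves {2, 4, 6}:
k:     0  1  2  3  4  5  6  7  8  9 10
g(k):  0  0  1  1  2  2  3  3  0  0  1
So g(10) = 1.
The value of a disjunctive sum is the nim-sum of the parts.
Combined value = 7 XOR 0 XOR 1 = 6.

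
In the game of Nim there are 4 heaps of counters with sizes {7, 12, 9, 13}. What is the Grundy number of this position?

15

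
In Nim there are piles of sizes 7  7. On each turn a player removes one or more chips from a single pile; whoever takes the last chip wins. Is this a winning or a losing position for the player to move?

Compute the nim-sum pairwise:
7 XOR 7 = 0
The nim-sum is 0, so this is a P-position: the player to move is in a losing position under optimal play.

Losing position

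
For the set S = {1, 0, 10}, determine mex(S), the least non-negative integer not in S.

The values 0, 1 are all present; 2 is the first non-negative integer missing from the set.

2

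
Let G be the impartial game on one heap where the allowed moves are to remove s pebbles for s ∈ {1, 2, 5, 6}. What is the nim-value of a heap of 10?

0

Grundy values for subtraction set {1, 2, 5, 6}:
g(0) = mex{} = 0
g(1) = mex{0} = 1
g(2) = mex{0,1} = 2
g(3) = mex{1,2} = 0
g(4) = mex{0,2} = 1
g(5) = mex{0,1} = 2
g(6) = mex{0,1,2} = 3
g(7) = mex{1,2,3} = 0
g(8) = mex{0,2,3} = 1
g(9) = mex{0,1} = 2
g(10) = mex{1,2} = 0
So g(10) = 0.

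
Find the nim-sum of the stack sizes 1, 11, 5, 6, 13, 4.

0

Write each in binary and XOR column by column:
  0001  (1)
  1011  (11)
  0101  (5)
  0110  (6)
  1101  (13)
  0100  (4)
  ----
  0000  (0)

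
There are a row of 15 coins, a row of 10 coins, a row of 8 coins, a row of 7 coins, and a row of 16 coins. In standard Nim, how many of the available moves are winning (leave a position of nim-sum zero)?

Nim-sum: 15 ^ 10 ^ 8 ^ 7 ^ 16 = 26.
The overall nim-sum is X = 26. A row of size p has a winning move iff p XOR X < p (reduce it to p XOR X).
  15: 15 XOR 26 = 21 ≥ 15 — no move.
  10: 10 XOR 26 = 16 ≥ 10 — no move.
  8: 8 XOR 26 = 18 ≥ 8 — no move.
  7: 7 XOR 26 = 29 ≥ 7 — no move.
  16: 16 XOR 26 = 10 < 16 — winning move (to 10).
That gives 1 winning move.

1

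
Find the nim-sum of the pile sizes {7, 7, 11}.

Nim-sum: 7 XOR 7 XOR 11 = 11.

11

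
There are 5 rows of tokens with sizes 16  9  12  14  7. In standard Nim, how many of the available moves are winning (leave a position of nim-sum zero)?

Write each in binary and XOR column by column:
  10000  (16)
  01001  (9)
  01100  (12)
  01110  (14)
  00111  (7)
  -----
  11100  (28)
The overall nim-sum is X = 28. A row of size p has a winning move iff p XOR X < p (reduce it to p XOR X).
  16: 16 XOR 28 = 12 < 16 — winning move (to 12).
  9: 9 XOR 28 = 21 ≥ 9 — no move.
  12: 12 XOR 28 = 16 ≥ 12 — no move.
  14: 14 XOR 28 = 18 ≥ 14 — no move.
  7: 7 XOR 28 = 27 ≥ 7 — no move.
That gives 1 winning move.

1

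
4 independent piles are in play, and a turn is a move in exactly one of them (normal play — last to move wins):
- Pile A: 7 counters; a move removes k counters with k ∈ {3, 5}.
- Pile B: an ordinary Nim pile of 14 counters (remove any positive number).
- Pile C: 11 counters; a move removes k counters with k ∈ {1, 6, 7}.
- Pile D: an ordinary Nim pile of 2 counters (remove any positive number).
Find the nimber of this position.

Build the Grundy sequence for pile A with g(k) = mex{g(k−s) : s ∈ {3, 5}, s ≤ k}:
k:     0  1  2  3  4  5  6  7
g(k):  0  0  0  1  1  1  2  2
So g(7) = 2.
Pile B is a plain Nim pile of size 14, so its Grundy value is 14.
Build the Grundy sequence for pile C with g(k) = mex{g(k−s) : s ∈ {1, 6, 7}, s ≤ k}:
k:     0  1  2  3  4  5  6  7  8  9 10 11
g(k):  0  1  0  1  0  1  2  3  2  3  2  3
So g(11) = 3.
Pile D is a plain Nim pile of size 2, so its Grundy value is 2.
By the Sprague-Grundy theorem, the Grundy value of a sum of independent games is the XOR of the component values.
Combined value = 2 XOR 14 XOR 3 XOR 2 = 13.

13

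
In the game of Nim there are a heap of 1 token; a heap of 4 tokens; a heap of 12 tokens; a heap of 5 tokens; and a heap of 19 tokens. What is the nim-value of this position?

Compute the nim-sum pairwise:
1 XOR 4 = 5
5 XOR 12 = 9
9 XOR 5 = 12
12 XOR 19 = 31

31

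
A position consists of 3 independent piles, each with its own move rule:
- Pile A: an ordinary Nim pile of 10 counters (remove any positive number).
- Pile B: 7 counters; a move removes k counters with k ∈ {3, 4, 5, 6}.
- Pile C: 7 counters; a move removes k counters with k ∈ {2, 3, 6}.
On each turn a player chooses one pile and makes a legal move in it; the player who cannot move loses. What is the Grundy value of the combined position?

Pile A is a plain Nim pile of size 10, so its Grundy value is 10.
For pile B, compute g(0), g(1), … with moves {3, 4, 5, 6}:
k:     0  1  2  3  4  5  6  7
g(k):  0  0  0  1  1  1  2  2
So g(7) = 2.
Build the Grundy sequence for pile C with g(k) = mex{g(k−s) : s ∈ {2, 3, 6}, s ≤ k}:
k:     0  1  2  3  4  5  6  7
g(k):  0  0  1  1  2  0  3  1
So g(7) = 1.
By the Sprague-Grundy theorem, the Grundy value of a sum of independent games is the XOR of the component values.
Combined value = 10 XOR 2 XOR 1 = 9.

9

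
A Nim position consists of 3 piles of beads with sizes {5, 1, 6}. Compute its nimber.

2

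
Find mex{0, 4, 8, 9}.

1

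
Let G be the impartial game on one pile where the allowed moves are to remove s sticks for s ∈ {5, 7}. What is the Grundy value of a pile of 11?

Compute g(0), g(1), … for moves {5, 7}:
g(0) = mex{} = 0
g(1) = mex{} = 0
g(2) = mex{} = 0
g(3) = mex{} = 0
g(4) = mex{} = 0
g(5) = mex{0} = 1
g(6) = mex{0} = 1
g(7) = mex{0} = 1
g(8) = mex{0} = 1
g(9) = mex{0} = 1
g(10) = mex{0,1} = 2
g(11) = mex{0,1} = 2
So g(11) = 2.

2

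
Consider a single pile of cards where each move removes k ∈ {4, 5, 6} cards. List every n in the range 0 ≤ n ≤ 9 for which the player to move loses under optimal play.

0, 1, 2, 3

Build the Grundy sequence with g(k) = mex{g(k−s) : s ∈ {4, 5, 6}, s ≤ k}:
k:     0  1  2  3  4  5  6  7  8  9
g(k):  0  0  0  0  1  1  1  1  2  2
The P-positions (g = 0) in 0..9 are 0, 1, 2, 3.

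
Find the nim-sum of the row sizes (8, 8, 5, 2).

Nim-sum: 8 ⊕ 8 ⊕ 5 ⊕ 2 = 7.

7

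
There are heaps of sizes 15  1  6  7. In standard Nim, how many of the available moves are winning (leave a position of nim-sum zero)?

1

Compute the nim-sum pairwise:
15 XOR 1 = 14
14 XOR 6 = 8
8 XOR 7 = 15
The overall nim-sum is X = 15. A heap of size p has a winning move iff p XOR X < p (reduce it to p XOR X).
  15: 15 XOR 15 = 0 < 15 — winning move (to 0).
  1: 1 XOR 15 = 14 ≥ 1 — no move.
  6: 6 XOR 15 = 9 ≥ 6 — no move.
  7: 7 XOR 15 = 8 ≥ 7 — no move.
That gives 1 winning move.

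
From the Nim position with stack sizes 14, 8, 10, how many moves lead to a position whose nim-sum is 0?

3

Write each in binary and XOR column by column:
  1110  (14)
  1000  (8)
  1010  (10)
  ----
  1100  (12)
The overall nim-sum is X = 12. A stack of size p has a winning move iff p XOR X < p (reduce it to p XOR X).
  14: 14 XOR 12 = 2 < 14 — winning move (to 2).
  8: 8 XOR 12 = 4 < 8 — winning move (to 4).
  10: 10 XOR 12 = 6 < 10 — winning move (to 6).
That gives 3 winning moves.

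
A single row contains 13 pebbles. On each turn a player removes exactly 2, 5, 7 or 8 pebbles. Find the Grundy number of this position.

0

Compute g(0), g(1), … for moves {2, 5, 7, 8}:
k:     0  1  2  3  4  5  6  7  8  9 10 11 12 13
g(k):  0  0  1  1  0  2  1  3  2  2  0  3  1  0
So g(13) = 0.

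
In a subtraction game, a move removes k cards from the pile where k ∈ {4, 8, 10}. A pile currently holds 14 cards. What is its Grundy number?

Grundy values for subtraction set {4, 8, 10}:
k:     0  1  2  3  4  5  6  7  8  9 10 11 12 13 14
g(k):  0  0  0  0  1  1  1  1  2  2  2  2  3  3  0
So g(14) = 0.

0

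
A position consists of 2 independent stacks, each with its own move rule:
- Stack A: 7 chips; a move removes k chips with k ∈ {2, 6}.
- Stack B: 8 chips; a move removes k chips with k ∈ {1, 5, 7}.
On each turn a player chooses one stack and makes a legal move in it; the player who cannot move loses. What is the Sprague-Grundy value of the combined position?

1

Grundy values for stack A (subtraction set {2, 6}):
k:     0  1  2  3  4  5  6  7
g(k):  0  0  1  1  0  0  1  1
So g(7) = 1.
Grundy values for stack B (subtraction set {1, 5, 7}):
g(0) = mex{} = 0
g(1) = mex{0} = 1
g(2) = mex{1} = 0
g(3) = mex{0} = 1
g(4) = mex{1} = 0
g(5) = mex{0} = 1
g(6) = mex{1} = 0
g(7) = mex{0} = 1
g(8) = mex{1} = 0
So g(8) = 0.
By the Sprague-Grundy theorem, the Grundy value of a sum of independent games is the XOR of the component values.
Combined value = 1 ⊕ 0 = 1.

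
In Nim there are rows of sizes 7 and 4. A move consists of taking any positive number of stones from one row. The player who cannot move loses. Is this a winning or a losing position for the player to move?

Winning position

Bitwise XOR of the heap sizes:
  111  (7)
  100  (4)
  ---
  011  (3)
The nim-sum is 3 ≠ 0, so this is an N-position: the player to move can win.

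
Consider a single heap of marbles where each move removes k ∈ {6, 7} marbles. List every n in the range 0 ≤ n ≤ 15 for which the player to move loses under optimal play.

0, 1, 2, 3, 4, 5, 13, 14, 15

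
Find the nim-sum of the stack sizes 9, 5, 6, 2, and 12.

Compute the nim-sum pairwise:
9 XOR 5 = 12
12 XOR 6 = 10
10 XOR 2 = 8
8 XOR 12 = 4

4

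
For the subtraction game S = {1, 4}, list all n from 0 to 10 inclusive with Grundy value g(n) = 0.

Grundy values for subtraction set {1, 4}:
g(0) = mex{} = 0
g(1) = mex{0} = 1
g(2) = mex{1} = 0
g(3) = mex{0} = 1
g(4) = mex{0,1} = 2
g(5) = mex{1,2} = 0
g(6) = mex{0} = 1
g(7) = mex{1} = 0
g(8) = mex{0,2} = 1
g(9) = mex{0,1} = 2
g(10) = mex{1,2} = 0
The P-positions (g = 0) in 0..10 are 0, 2, 5, 7, 10.

0, 2, 5, 7, 10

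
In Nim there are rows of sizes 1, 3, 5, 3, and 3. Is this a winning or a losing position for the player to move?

In binary:
  001  (1)
  011  (3)
  101  (5)
  011  (3)
  011  (3)
  ---
  111  (7)
The nim-sum is 7 ≠ 0, so this is an N-position: the player to move can win.

Winning position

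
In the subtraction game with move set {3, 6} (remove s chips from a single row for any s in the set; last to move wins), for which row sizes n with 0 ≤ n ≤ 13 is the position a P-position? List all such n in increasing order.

Build the Grundy sequence with g(k) = mex{g(k−s) : s ∈ {3, 6}, s ≤ k}:
k:     0  1  2  3  4  5  6  7  8  9 10 11 12 13
g(k):  0  0  0  1  1  1  2  2  2  0  0  0  1  1
The P-positions (g = 0) in 0..13 are 0, 1, 2, 9, 10, 11.

0, 1, 2, 9, 10, 11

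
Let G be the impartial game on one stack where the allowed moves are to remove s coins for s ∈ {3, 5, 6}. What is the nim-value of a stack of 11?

Compute g(0), g(1), … for moves {3, 5, 6}:
g(0) = mex{} = 0
g(1) = mex{} = 0
g(2) = mex{} = 0
g(3) = mex{0} = 1
g(4) = mex{0} = 1
g(5) = mex{0} = 1
g(6) = mex{0,1} = 2
g(7) = mex{0,1} = 2
g(8) = mex{0,1} = 2
g(9) = mex{1,2} = 0
g(10) = mex{1,2} = 0
g(11) = mex{1,2} = 0
So g(11) = 0.

0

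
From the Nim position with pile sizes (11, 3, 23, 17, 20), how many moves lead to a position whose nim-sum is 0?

Compute the nim-sum pairwise:
11 ^ 3 = 8
8 ^ 23 = 31
31 ^ 17 = 14
14 ^ 20 = 26
The overall nim-sum is X = 26. A pile of size p has a winning move iff p XOR X < p (reduce it to p XOR X).
  11: 11 XOR 26 = 17 ≥ 11 — no move.
  3: 3 XOR 26 = 25 ≥ 3 — no move.
  23: 23 XOR 26 = 13 < 23 — winning move (to 13).
  17: 17 XOR 26 = 11 < 17 — winning move (to 11).
  20: 20 XOR 26 = 14 < 20 — winning move (to 14).
That gives 3 winning moves.

3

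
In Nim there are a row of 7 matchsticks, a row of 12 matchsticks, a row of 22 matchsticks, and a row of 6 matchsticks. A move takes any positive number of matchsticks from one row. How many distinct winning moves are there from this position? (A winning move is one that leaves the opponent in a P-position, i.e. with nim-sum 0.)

Write each in binary and XOR column by column:
  00111  (7)
  01100  (12)
  10110  (22)
  00110  (6)
  -----
  11011  (27)
The overall nim-sum is X = 27. A row of size p has a winning move iff p XOR X < p (reduce it to p XOR X).
  7: 7 XOR 27 = 28 ≥ 7 — no move.
  12: 12 XOR 27 = 23 ≥ 12 — no move.
  22: 22 XOR 27 = 13 < 22 — winning move (to 13).
  6: 6 XOR 27 = 29 ≥ 6 — no move.
That gives 1 winning move.

1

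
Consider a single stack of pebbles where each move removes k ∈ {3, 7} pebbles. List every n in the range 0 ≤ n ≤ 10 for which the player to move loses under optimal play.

Grundy values for subtraction set {3, 7}:
g(0) = mex{} = 0
g(1) = mex{} = 0
g(2) = mex{} = 0
g(3) = mex{0} = 1
g(4) = mex{0} = 1
g(5) = mex{0} = 1
g(6) = mex{1} = 0
g(7) = mex{0,1} = 2
g(8) = mex{0,1} = 2
g(9) = mex{0} = 1
g(10) = mex{1,2} = 0
The P-positions (g = 0) in 0..10 are 0, 1, 2, 6, 10.

0, 1, 2, 6, 10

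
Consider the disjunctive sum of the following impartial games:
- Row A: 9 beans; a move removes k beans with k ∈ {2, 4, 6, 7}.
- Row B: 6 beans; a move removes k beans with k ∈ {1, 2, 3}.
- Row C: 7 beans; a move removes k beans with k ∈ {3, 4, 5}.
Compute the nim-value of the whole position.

0

For row A, compute g(0), g(1), … with moves {2, 4, 6, 7}:
k:     0  1  2  3  4  5  6  7  8  9
g(k):  0  0  1  1  2  2  3  3  4  0
So g(9) = 0.
For row B, compute g(0), g(1), … with moves {1, 2, 3}:
g(0) = mex{} = 0
g(1) = mex{0} = 1
g(2) = mex{0,1} = 2
g(3) = mex{0,1,2} = 3
g(4) = mex{1,2,3} = 0
g(5) = mex{0,2,3} = 1
g(6) = mex{0,1,3} = 2
So g(6) = 2.
Build the Grundy sequence for row C with g(k) = mex{g(k−s) : s ∈ {3, 4, 5}, s ≤ k}:
k:     0  1  2  3  4  5  6  7
g(k):  0  0  0  1  1  1  2  2
So g(7) = 2.
The value of a disjunctive sum is the nim-sum of the parts.
Combined value = 0 ⊕ 2 ⊕ 2 = 0.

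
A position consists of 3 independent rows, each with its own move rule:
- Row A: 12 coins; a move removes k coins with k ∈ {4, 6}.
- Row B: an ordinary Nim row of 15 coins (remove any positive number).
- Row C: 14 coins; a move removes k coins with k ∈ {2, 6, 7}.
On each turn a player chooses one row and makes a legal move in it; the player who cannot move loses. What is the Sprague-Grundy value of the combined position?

For row A, compute g(0), g(1), … with moves {4, 6}:
k:     0  1  2  3  4  5  6  7  8  9 10 11 12
g(k):  0  0  0  0  1  1  1  1  2  2  0  0  0
So g(12) = 0.
Row B is a plain Nim row of size 15, so its Grundy value is 15.
For row C, compute g(0), g(1), … with moves {2, 6, 7}:
g(0) = mex{} = 0
g(1) = mex{} = 0
g(2) = mex{0} = 1
g(3) = mex{0} = 1
g(4) = mex{1} = 0
g(5) = mex{1} = 0
g(6) = mex{0} = 1
g(7) = mex{0} = 1
g(8) = mex{0,1} = 2
g(9) = mex{1} = 0
g(10) = mex{0,1,2} = 3
g(11) = mex{0} = 1
g(12) = mex{0,1,3} = 2
g(13) = mex{1} = 0
g(14) = mex{1,2} = 0
So g(14) = 0.
The value of a disjunctive sum is the nim-sum of the parts.
Combined value = 0 ⊕ 15 ⊕ 0 = 15.

15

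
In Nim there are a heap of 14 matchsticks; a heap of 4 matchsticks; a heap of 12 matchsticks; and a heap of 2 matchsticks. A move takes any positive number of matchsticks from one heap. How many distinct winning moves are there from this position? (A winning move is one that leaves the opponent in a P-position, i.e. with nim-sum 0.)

3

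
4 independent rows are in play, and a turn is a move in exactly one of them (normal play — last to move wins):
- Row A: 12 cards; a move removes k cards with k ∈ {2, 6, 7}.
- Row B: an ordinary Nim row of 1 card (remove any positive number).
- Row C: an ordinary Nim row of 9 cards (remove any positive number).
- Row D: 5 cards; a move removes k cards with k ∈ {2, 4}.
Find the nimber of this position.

Build the Grundy sequence for row A with g(k) = mex{g(k−s) : s ∈ {2, 6, 7}, s ≤ k}:
k:     0  1  2  3  4  5  6  7  8  9 10 11 12
g(k):  0  0  1  1  0  0  1  1  2  0  3  1  2
So g(12) = 2.
Row B is a plain Nim row of size 1, so its Grundy value is 1.
Row C is a plain Nim row of size 9, so its Grundy value is 9.
Build the Grundy sequence for row D with g(k) = mex{g(k−s) : s ∈ {2, 4}, s ≤ k}:
g(0) = mex{} = 0
g(1) = mex{} = 0
g(2) = mex{0} = 1
g(3) = mex{0} = 1
g(4) = mex{0,1} = 2
g(5) = mex{0,1} = 2
So g(5) = 2.
By the Sprague-Grundy theorem, the Grundy value of a sum of independent games is the XOR of the component values.
Combined value = 2 XOR 1 XOR 9 XOR 2 = 8.

8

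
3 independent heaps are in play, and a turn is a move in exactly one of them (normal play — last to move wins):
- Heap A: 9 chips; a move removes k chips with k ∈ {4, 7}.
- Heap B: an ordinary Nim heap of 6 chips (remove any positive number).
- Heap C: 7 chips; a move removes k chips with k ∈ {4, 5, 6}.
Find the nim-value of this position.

5

Build the Grundy sequence for heap A with g(k) = mex{g(k−s) : s ∈ {4, 7}, s ≤ k}:
k:     0  1  2  3  4  5  6  7  8  9
g(k):  0  0  0  0  1  1  1  1  2  2
So g(9) = 2.
Heap B is a plain Nim heap of size 6, so its Grundy value is 6.
For heap C, compute g(0), g(1), … with moves {4, 5, 6}:
g(0) = mex{} = 0
g(1) = mex{} = 0
g(2) = mex{} = 0
g(3) = mex{} = 0
g(4) = mex{0} = 1
g(5) = mex{0} = 1
g(6) = mex{0} = 1
g(7) = mex{0} = 1
So g(7) = 1.
The value of a disjunctive sum is the nim-sum of the parts.
Combined value = 2 ⊕ 6 ⊕ 1 = 5.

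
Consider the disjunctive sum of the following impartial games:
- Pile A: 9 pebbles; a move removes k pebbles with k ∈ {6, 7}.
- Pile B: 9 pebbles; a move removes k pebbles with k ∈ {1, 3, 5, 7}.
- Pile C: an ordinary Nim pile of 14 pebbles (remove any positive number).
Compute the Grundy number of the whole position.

14

Build the Grundy sequence for pile A with g(k) = mex{g(k−s) : s ∈ {6, 7}, s ≤ k}:
k:     0  1  2  3  4  5  6  7  8  9
g(k):  0  0  0  0  0  0  1  1  1  1
So g(9) = 1.
Grundy values for pile B (subtraction set {1, 3, 5, 7}):
k:     0  1  2  3  4  5  6  7  8  9
g(k):  0  1  0  1  0  1  0  1  0  1
So g(9) = 1.
Pile C is a plain Nim pile of size 14, so its Grundy value is 14.
The value of a disjunctive sum is the nim-sum of the parts.
Combined value = 1 XOR 1 XOR 14 = 14.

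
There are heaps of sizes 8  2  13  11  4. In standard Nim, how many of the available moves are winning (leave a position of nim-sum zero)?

Nim-sum: 8 XOR 2 XOR 13 XOR 11 XOR 4 = 8.
The overall nim-sum is X = 8. A heap of size p has a winning move iff p XOR X < p (reduce it to p XOR X).
  8: 8 XOR 8 = 0 < 8 — winning move (to 0).
  2: 2 XOR 8 = 10 ≥ 2 — no move.
  13: 13 XOR 8 = 5 < 13 — winning move (to 5).
  11: 11 XOR 8 = 3 < 11 — winning move (to 3).
  4: 4 XOR 8 = 12 ≥ 4 — no move.
That gives 3 winning moves.

3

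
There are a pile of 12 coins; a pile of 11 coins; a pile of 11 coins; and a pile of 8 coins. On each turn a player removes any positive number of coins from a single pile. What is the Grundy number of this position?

4

Nim-sum: 12 ^ 11 ^ 11 ^ 8 = 4.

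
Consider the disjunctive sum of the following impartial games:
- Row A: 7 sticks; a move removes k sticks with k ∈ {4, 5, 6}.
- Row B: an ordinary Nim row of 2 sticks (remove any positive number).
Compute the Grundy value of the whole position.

For row A, compute g(0), g(1), … with moves {4, 5, 6}:
g(0) = mex{} = 0
g(1) = mex{} = 0
g(2) = mex{} = 0
g(3) = mex{} = 0
g(4) = mex{0} = 1
g(5) = mex{0} = 1
g(6) = mex{0} = 1
g(7) = mex{0} = 1
So g(7) = 1.
Row B is a plain Nim row of size 2, so its Grundy value is 2.
By the Sprague-Grundy theorem, the Grundy value of a sum of independent games is the XOR of the component values.
Combined value = 1 ⊕ 2 = 3.

3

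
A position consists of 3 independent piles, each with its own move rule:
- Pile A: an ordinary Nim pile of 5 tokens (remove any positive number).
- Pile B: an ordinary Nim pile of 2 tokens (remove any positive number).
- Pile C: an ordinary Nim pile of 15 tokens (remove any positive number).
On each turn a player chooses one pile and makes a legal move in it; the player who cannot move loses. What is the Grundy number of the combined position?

8

Pile A is a plain Nim pile of size 5, so its Grundy value is 5.
Pile B is a plain Nim pile of size 2, so its Grundy value is 2.
Pile C is a plain Nim pile of size 15, so its Grundy value is 15.
The value of a disjunctive sum is the nim-sum of the parts.
Combined value = 5 XOR 2 XOR 15 = 8.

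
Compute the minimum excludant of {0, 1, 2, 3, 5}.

4

The values 0, 1, 2, 3 are all present; 4 is the first non-negative integer missing from the set.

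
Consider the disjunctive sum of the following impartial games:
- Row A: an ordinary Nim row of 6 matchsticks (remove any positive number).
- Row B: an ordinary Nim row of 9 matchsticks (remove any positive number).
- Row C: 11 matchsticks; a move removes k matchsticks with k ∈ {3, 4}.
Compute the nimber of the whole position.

14

Row A is a plain Nim row of size 6, so its Grundy value is 6.
Row B is a plain Nim row of size 9, so its Grundy value is 9.
For row C, compute g(0), g(1), … with moves {3, 4}:
k:     0  1  2  3  4  5  6  7  8  9 10 11
g(k):  0  0  0  1  1  1  2  0  0  0  1  1
So g(11) = 1.
The value of a disjunctive sum is the nim-sum of the parts.
Combined value = 6 ⊕ 9 ⊕ 1 = 14.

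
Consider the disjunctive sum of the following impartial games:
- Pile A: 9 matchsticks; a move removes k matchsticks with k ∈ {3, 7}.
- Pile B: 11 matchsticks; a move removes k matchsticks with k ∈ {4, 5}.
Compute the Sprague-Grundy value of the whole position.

Build the Grundy sequence for pile A with g(k) = mex{g(k−s) : s ∈ {3, 7}, s ≤ k}:
g(0) = mex{} = 0
g(1) = mex{} = 0
g(2) = mex{} = 0
g(3) = mex{0} = 1
g(4) = mex{0} = 1
g(5) = mex{0} = 1
g(6) = mex{1} = 0
g(7) = mex{0,1} = 2
g(8) = mex{0,1} = 2
g(9) = mex{0} = 1
So g(9) = 1.
For pile B, compute g(0), g(1), … with moves {4, 5}:
k:     0  1  2  3  4  5  6  7  8  9 10 11
g(k):  0  0  0  0  1  1  1  1  2  0  0  0
So g(11) = 0.
The value of a disjunctive sum is the nim-sum of the parts.
Combined value = 1 XOR 0 = 1.

1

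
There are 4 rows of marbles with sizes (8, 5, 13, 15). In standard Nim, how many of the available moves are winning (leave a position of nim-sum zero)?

Write each in binary and XOR column by column:
  1000  (8)
  0101  (5)
  1101  (13)
  1111  (15)
  ----
  1111  (15)
The overall nim-sum is X = 15. A row of size p has a winning move iff p XOR X < p (reduce it to p XOR X).
  8: 8 XOR 15 = 7 < 8 — winning move (to 7).
  5: 5 XOR 15 = 10 ≥ 5 — no move.
  13: 13 XOR 15 = 2 < 13 — winning move (to 2).
  15: 15 XOR 15 = 0 < 15 — winning move (to 0).
That gives 3 winning moves.

3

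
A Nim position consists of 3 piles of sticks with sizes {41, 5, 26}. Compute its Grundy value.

54

Compute the nim-sum pairwise:
41 XOR 5 = 44
44 XOR 26 = 54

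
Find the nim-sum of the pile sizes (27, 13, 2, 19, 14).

9

Compute the nim-sum pairwise:
27 ^ 13 = 22
22 ^ 2 = 20
20 ^ 19 = 7
7 ^ 14 = 9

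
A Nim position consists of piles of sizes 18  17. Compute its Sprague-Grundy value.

3

Nim-sum: 18 ^ 17 = 3.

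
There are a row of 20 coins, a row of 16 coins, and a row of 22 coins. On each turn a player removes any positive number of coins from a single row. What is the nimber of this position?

Compute the nim-sum pairwise:
20 XOR 16 = 4
4 XOR 22 = 18

18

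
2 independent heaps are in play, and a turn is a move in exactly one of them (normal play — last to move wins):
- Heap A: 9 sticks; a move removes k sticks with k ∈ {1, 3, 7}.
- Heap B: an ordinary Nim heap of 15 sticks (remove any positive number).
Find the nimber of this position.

14

Build the Grundy sequence for heap A with g(k) = mex{g(k−s) : s ∈ {1, 3, 7}, s ≤ k}:
k:     0  1  2  3  4  5  6  7  8  9
g(k):  0  1  0  1  0  1  0  1  0  1
So g(9) = 1.
Heap B is a plain Nim heap of size 15, so its Grundy value is 15.
The value of a disjunctive sum is the nim-sum of the parts.
Combined value = 1 XOR 15 = 14.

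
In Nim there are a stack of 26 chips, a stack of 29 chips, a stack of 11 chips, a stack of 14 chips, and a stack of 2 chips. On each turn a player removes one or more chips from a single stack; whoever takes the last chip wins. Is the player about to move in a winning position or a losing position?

Losing position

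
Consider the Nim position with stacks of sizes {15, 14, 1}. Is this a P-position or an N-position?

P-position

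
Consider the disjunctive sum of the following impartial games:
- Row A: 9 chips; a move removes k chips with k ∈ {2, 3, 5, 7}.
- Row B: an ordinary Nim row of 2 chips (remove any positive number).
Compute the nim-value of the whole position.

2

Build the Grundy sequence for row A with g(k) = mex{g(k−s) : s ∈ {2, 3, 5, 7}, s ≤ k}:
k:     0  1  2  3  4  5  6  7  8  9
g(k):  0  0  1  1  2  2  3  3  4  0
So g(9) = 0.
Row B is a plain Nim row of size 2, so its Grundy value is 2.
By the Sprague-Grundy theorem, the Grundy value of a sum of independent games is the XOR of the component values.
Combined value = 0 ⊕ 2 = 2.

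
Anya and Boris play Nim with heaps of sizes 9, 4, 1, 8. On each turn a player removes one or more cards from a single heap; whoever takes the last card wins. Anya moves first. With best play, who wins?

Anya wins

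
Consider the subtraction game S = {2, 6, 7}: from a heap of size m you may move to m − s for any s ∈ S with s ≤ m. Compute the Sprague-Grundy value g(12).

2

Compute g(0), g(1), … for moves {2, 6, 7}:
g(0) = mex{} = 0
g(1) = mex{} = 0
g(2) = mex{0} = 1
g(3) = mex{0} = 1
g(4) = mex{1} = 0
g(5) = mex{1} = 0
g(6) = mex{0} = 1
g(7) = mex{0} = 1
g(8) = mex{0,1} = 2
g(9) = mex{1} = 0
g(10) = mex{0,1,2} = 3
g(11) = mex{0} = 1
g(12) = mex{0,1,3} = 2
So g(12) = 2.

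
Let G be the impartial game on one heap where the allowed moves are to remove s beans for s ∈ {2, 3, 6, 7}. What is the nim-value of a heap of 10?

0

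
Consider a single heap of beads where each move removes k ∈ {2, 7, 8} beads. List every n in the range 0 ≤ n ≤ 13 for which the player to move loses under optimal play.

0, 1, 4, 5, 10

Compute g(0), g(1), … for moves {2, 7, 8}:
g(0) = mex{} = 0
g(1) = mex{} = 0
g(2) = mex{0} = 1
g(3) = mex{0} = 1
g(4) = mex{1} = 0
g(5) = mex{1} = 0
g(6) = mex{0} = 1
g(7) = mex{0} = 1
g(8) = mex{0,1} = 2
g(9) = mex{0,1} = 2
g(10) = mex{1,2} = 0
g(11) = mex{0,1,2} = 3
g(12) = mex{0} = 1
g(13) = mex{0,1,3} = 2
The P-positions (g = 0) in 0..13 are 0, 1, 4, 5, 10.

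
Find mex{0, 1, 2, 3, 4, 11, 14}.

5

The values 0, 1, 2, 3, 4 are all present; 5 is the first non-negative integer missing from the set.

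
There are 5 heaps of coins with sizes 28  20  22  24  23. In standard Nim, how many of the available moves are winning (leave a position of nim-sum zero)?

5

Compute the nim-sum pairwise:
28 ^ 20 = 8
8 ^ 22 = 30
30 ^ 24 = 6
6 ^ 23 = 17
The overall nim-sum is X = 17. A heap of size p has a winning move iff p XOR X < p (reduce it to p XOR X).
  28: 28 XOR 17 = 13 < 28 — winning move (to 13).
  20: 20 XOR 17 = 5 < 20 — winning move (to 5).
  22: 22 XOR 17 = 7 < 22 — winning move (to 7).
  24: 24 XOR 17 = 9 < 24 — winning move (to 9).
  23: 23 XOR 17 = 6 < 23 — winning move (to 6).
That gives 5 winning moves.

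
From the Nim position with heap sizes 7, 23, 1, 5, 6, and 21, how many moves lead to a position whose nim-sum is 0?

5

Compute the nim-sum pairwise:
7 XOR 23 = 16
16 XOR 1 = 17
17 XOR 5 = 20
20 XOR 6 = 18
18 XOR 21 = 7
The overall nim-sum is X = 7. A heap of size p has a winning move iff p XOR X < p (reduce it to p XOR X).
  7: 7 XOR 7 = 0 < 7 — winning move (to 0).
  23: 23 XOR 7 = 16 < 23 — winning move (to 16).
  1: 1 XOR 7 = 6 ≥ 1 — no move.
  5: 5 XOR 7 = 2 < 5 — winning move (to 2).
  6: 6 XOR 7 = 1 < 6 — winning move (to 1).
  21: 21 XOR 7 = 18 < 21 — winning move (to 18).
That gives 5 winning moves.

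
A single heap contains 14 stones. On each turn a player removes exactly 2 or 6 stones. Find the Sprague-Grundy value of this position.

1

Grundy values for subtraction set {2, 6}:
k:     0  1  2  3  4  5  6  7  8  9 10 11 12 13 14
g(k):  0  0  1  1  0  0  1  1  0  0  1  1  0  0  1
So g(14) = 1.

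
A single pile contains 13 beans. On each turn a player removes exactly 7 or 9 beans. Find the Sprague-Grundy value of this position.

1

Build the Grundy sequence with g(k) = mex{g(k−s) : s ∈ {7, 9}, s ≤ k}:
g(0) = mex{} = 0
g(1) = mex{} = 0
g(2) = mex{} = 0
g(3) = mex{} = 0
g(4) = mex{} = 0
g(5) = mex{} = 0
g(6) = mex{} = 0
g(7) = mex{0} = 1
g(8) = mex{0} = 1
g(9) = mex{0} = 1
g(10) = mex{0} = 1
g(11) = mex{0} = 1
g(12) = mex{0} = 1
g(13) = mex{0} = 1
So g(13) = 1.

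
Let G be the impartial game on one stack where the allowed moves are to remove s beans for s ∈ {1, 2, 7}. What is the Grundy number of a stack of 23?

Grundy values for subtraction set {1, 2, 7}:
k:     0  1  2  3  4  5  6  7  8  9 10 11 12 13 14 15 16 17 18 19 20 21 22 23
g(k):  0  1  2  0  1  2  0  1  2  0  1  2  0  1  2  0  1  2  0  1  2  0  1  2
So g(23) = 2.

2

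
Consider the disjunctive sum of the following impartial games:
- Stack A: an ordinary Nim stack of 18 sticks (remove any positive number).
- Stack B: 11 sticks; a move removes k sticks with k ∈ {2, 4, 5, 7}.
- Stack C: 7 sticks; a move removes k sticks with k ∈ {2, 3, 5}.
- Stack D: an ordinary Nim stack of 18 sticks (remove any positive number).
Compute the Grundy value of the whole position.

Stack A is a plain Nim stack of size 18, so its Grundy value is 18.
Build the Grundy sequence for stack B with g(k) = mex{g(k−s) : s ∈ {2, 4, 5, 7}, s ≤ k}:
k:     0  1  2  3  4  5  6  7  8  9 10 11
g(k):  0  0  1  1  2  2  3  3  4  0  0  1
So g(11) = 1.
Grundy values for stack C (subtraction set {2, 3, 5}):
g(0) = mex{} = 0
g(1) = mex{} = 0
g(2) = mex{0} = 1
g(3) = mex{0} = 1
g(4) = mex{0,1} = 2
g(5) = mex{0,1} = 2
g(6) = mex{0,1,2} = 3
g(7) = mex{1,2} = 0
So g(7) = 0.
Stack D is a plain Nim stack of size 18, so its Grundy value is 18.
The value of a disjunctive sum is the nim-sum of the parts.
Combined value = 18 ⊕ 1 ⊕ 0 ⊕ 18 = 1.

1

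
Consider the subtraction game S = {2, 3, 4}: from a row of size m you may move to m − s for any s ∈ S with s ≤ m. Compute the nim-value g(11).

2

Compute g(0), g(1), … for moves {2, 3, 4}:
g(0) = mex{} = 0
g(1) = mex{} = 0
g(2) = mex{0} = 1
g(3) = mex{0} = 1
g(4) = mex{0,1} = 2
g(5) = mex{0,1} = 2
g(6) = mex{1,2} = 0
g(7) = mex{1,2} = 0
g(8) = mex{0,2} = 1
g(9) = mex{0,2} = 1
g(10) = mex{0,1} = 2
g(11) = mex{0,1} = 2
So g(11) = 2.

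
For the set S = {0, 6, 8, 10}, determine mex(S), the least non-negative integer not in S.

1

0 is in the set but 1 is not, so the mex is 1.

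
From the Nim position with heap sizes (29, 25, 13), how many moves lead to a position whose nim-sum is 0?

Nim-sum: 29 ^ 25 ^ 13 = 9.
The overall nim-sum is X = 9. A heap of size p has a winning move iff p XOR X < p (reduce it to p XOR X).
  29: 29 XOR 9 = 20 < 29 — winning move (to 20).
  25: 25 XOR 9 = 16 < 25 — winning move (to 16).
  13: 13 XOR 9 = 4 < 13 — winning move (to 4).
That gives 3 winning moves.

3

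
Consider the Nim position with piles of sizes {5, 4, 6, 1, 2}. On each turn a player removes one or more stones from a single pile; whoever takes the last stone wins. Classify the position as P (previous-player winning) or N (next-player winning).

N-position

Compute the nim-sum pairwise:
5 ⊕ 4 = 1
1 ⊕ 6 = 7
7 ⊕ 1 = 6
6 ⊕ 2 = 4
The nim-sum is 4 ≠ 0, so this is an N-position: the player to move can win.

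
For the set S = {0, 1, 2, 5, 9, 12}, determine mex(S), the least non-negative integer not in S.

The values 0, 1, 2 are all present; 3 is the first non-negative integer missing from the set.

3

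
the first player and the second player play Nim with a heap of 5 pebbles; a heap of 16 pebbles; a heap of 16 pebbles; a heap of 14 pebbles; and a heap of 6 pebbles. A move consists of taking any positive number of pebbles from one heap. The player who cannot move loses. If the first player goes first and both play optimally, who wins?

the first player wins

Nim-sum: 5 ^ 16 ^ 16 ^ 14 ^ 6 = 13.
The nim-sum is 13 ≠ 0, so this is an N-position: the player to move can win; the first player has a winning move.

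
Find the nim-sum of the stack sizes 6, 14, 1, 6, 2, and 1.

In binary:
  0110  (6)
  1110  (14)
  0001  (1)
  0110  (6)
  0010  (2)
  0001  (1)
  ----
  1100  (12)

12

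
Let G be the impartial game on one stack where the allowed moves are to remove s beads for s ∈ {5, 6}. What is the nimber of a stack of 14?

Build the Grundy sequence with g(k) = mex{g(k−s) : s ∈ {5, 6}, s ≤ k}:
g(0) = mex{} = 0
g(1) = mex{} = 0
g(2) = mex{} = 0
g(3) = mex{} = 0
g(4) = mex{} = 0
g(5) = mex{0} = 1
g(6) = mex{0} = 1
g(7) = mex{0} = 1
g(8) = mex{0} = 1
g(9) = mex{0} = 1
g(10) = mex{0,1} = 2
g(11) = mex{1} = 0
g(12) = mex{1} = 0
g(13) = mex{1} = 0
g(14) = mex{1} = 0
So g(14) = 0.

0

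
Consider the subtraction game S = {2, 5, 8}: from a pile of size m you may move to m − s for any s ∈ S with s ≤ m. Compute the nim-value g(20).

0

Compute g(0), g(1), … for moves {2, 5, 8}:
k:     0  1  2  3  4  5  6  7  8  9 10 11 12 13 14 15 16 17 18 19 20
g(k):  0  0  1  1  0  2  1  0  2  1  0  0  1  1  0  2  1  0  2  1  0
So g(20) = 0.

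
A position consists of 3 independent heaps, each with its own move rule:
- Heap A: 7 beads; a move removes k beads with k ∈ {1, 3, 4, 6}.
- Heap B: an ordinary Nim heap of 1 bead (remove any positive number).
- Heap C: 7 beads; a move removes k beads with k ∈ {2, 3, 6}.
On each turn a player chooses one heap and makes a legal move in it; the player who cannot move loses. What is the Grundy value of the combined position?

0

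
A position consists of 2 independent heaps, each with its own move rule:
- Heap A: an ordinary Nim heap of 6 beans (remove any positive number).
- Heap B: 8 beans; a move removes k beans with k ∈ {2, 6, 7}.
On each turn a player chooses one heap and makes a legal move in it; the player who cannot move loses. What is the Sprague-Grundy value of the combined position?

4

Heap A is a plain Nim heap of size 6, so its Grundy value is 6.
Grundy values for heap B (subtraction set {2, 6, 7}):
k:     0  1  2  3  4  5  6  7  8
g(k):  0  0  1  1  0  0  1  1  2
So g(8) = 2.
By the Sprague-Grundy theorem, the Grundy value of a sum of independent games is the XOR of the component values.
Combined value = 6 ⊕ 2 = 4.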